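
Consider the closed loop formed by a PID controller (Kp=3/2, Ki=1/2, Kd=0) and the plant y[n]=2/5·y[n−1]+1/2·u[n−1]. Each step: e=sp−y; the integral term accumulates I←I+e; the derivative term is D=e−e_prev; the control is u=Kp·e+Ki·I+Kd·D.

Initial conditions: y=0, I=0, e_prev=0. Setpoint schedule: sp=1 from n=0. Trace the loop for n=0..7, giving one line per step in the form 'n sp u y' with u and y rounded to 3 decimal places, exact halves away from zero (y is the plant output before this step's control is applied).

(exact arithmetic carried between steps; '≈' marks a value shown rounded to 6 d.p. or computed from one; I and e_prev carry over from the previous line; the table rounds u and y to 3 d.p., halves away from zero)
n=0: y=0, sp=1, e=sp−y=1; I=1, D=e−e_prev=1; u=3/2·1+1/2·1+0·1=2; next y=2/5·0+1/2·2=1
n=1: y=1, sp=1, e=sp−y=0; I=1, D=e−e_prev=-1; u=3/2·0+1/2·1+0·(-1)=0.5; next y=2/5·1+1/2·0.5=0.65
n=2: y=0.65, sp=1, e=sp−y=0.35; I=1.35, D=e−e_prev=0.35; u=3/2·0.35+1/2·1.35+0·0.35=1.2; next y=2/5·0.65+1/2·1.2=0.86
n=3: y=0.86, sp=1, e=sp−y=0.14; I=1.49, D=e−e_prev=-0.21; u=3/2·0.14+1/2·1.49+0·(-0.21)=0.955; next y=2/5·0.86+1/2·0.955=0.8215
n=4: y=0.8215, sp=1, e=sp−y=0.1785; I=1.6685, D=e−e_prev=0.0385; u=3/2·0.1785+1/2·1.6685+0·0.0385=1.102; next y=2/5·0.8215+1/2·1.102=0.8796
n=5: y=0.8796, sp=1, e=sp−y=0.1204; I=1.7889, D=e−e_prev=-0.0581; u=3/2·0.1204+1/2·1.7889+0·(-0.0581)=1.07505; next y=2/5·0.8796+1/2·1.07505=0.889365
n=6: y=0.889365, sp=1, e=sp−y=0.110635; I=1.899535, D=e−e_prev=-0.009765; u=3/2·0.110635+1/2·1.899535+0·(-0.009765)=1.11572; next y=2/5·0.889365+1/2·1.11572=0.913606
n=7: y=0.913606, sp=1, e=sp−y=0.086394; I=1.985929, D=e−e_prev=-0.024241; u=3/2·0.086394+1/2·1.985929+0·(-0.024241)≈1.122556; next y=2/5·0.913606+1/2·1.122556≈0.926720

0 1 2.000 0.000
1 1 0.500 1.000
2 1 1.200 0.650
3 1 0.955 0.860
4 1 1.102 0.822
5 1 1.075 0.880
6 1 1.116 0.889
7 1 1.123 0.914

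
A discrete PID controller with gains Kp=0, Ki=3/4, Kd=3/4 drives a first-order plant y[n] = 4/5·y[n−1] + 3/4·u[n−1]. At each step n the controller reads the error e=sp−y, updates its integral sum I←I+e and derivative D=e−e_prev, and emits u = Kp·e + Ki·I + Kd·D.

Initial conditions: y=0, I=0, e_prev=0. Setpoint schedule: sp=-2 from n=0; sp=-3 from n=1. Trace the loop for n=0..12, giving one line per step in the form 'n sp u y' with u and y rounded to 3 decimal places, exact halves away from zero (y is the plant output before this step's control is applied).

0 -2 -3.000 0.000
1 -3 -1.125 -2.250
2 -3 -2.034 -2.644
3 -3 -1.101 -3.641
4 -3 -1.222 -3.739
5 -3 -0.488 -3.907
6 -3 -0.557 -3.492
7 -3 -0.298 -3.211
8 -3 -0.557 -2.792
9 -3 -0.609 -2.652
10 -3 -0.875 -2.579
11 -3 -0.925 -2.719
12 -3 -1.016 -2.869

(exact arithmetic carried between steps; '≈' marks a value shown rounded to 6 d.p. or computed from one; I and e_prev carry over from the previous line; the table rounds u and y to 3 d.p., halves away from zero)
n=0: y=0, sp=-2, e=sp−y=-2; I=-2, D=e−e_prev=-2; u=0·(-2)+3/4·(-2)+3/4·(-2)=-3; next y=4/5·0+3/4·(-3)=-2.25
n=1: y=-2.25, sp=-3, e=sp−y=-0.75; I=-2.75, D=e−e_prev=1.25; u=0·(-0.75)+3/4·(-2.75)+3/4·1.25=-1.125; next y=4/5·(-2.25)+3/4·(-1.125)=-2.64375
n=2: y=-2.64375, sp=-3, e=sp−y=-0.35625; I=-3.10625, D=e−e_prev=0.39375; u=0·(-0.35625)+3/4·(-3.10625)+3/4·0.39375=-2.034375; next y=4/5·(-2.64375)+3/4·(-2.034375)≈-3.640781
n=3: y≈-3.640781, sp=-3, e=sp−y≈0.640781; I≈-2.465469, D=e−e_prev≈0.997031; u=0·0.640781+3/4·(-2.465469)+3/4·0.997031≈-1.101328; next y=4/5·(-3.640781)+3/4·(-1.101328)≈-3.738621
n=4: y≈-3.738621, sp=-3, e=sp−y≈0.738621; I≈-1.726848, D=e−e_prev≈0.097840; u=0·0.738621+3/4·(-1.726848)+3/4·0.097840≈-1.221756; next y=4/5·(-3.738621)+3/4·(-1.221756)≈-3.907214
n=5: y≈-3.907214, sp=-3, e=sp−y≈0.907214; I≈-0.819634, D=e−e_prev≈0.168593; u=0·0.907214+3/4·(-0.819634)+3/4·0.168593≈-0.488281; next y=4/5·(-3.907214)+3/4·(-0.488281)≈-3.491982
n=6: y≈-3.491982, sp=-3, e=sp−y≈0.491982; I≈-0.327652, D=e−e_prev≈-0.415232; u=0·0.491982+3/4·(-0.327652)+3/4·(-0.415232)≈-0.557163; next y=4/5·(-3.491982)+3/4·(-0.557163)≈-3.211458
n=7: y≈-3.211458, sp=-3, e=sp−y≈0.211458; I≈-0.116194, D=e−e_prev≈-0.280524; u=0·0.211458+3/4·(-0.116194)+3/4·(-0.280524)≈-0.297539; next y=4/5·(-3.211458)+3/4·(-0.297539)≈-2.792320
n=8: y≈-2.792320, sp=-3, e=sp−y≈-0.207680; I≈-0.323874, D=e−e_prev≈-0.419137; u=0·(-0.207680)+3/4·(-0.323874)+3/4·(-0.419137)≈-0.557259; next y=4/5·(-2.792320)+3/4·(-0.557259)≈-2.651800
n=9: y≈-2.651800, sp=-3, e=sp−y≈-0.348200; I≈-0.672074, D=e−e_prev≈-0.140520; u=0·(-0.348200)+3/4·(-0.672074)+3/4·(-0.140520)≈-0.609445; next y=4/5·(-2.651800)+3/4·(-0.609445)≈-2.578524
n=10: y≈-2.578524, sp=-3, e=sp−y≈-0.421476; I≈-1.093550, D=e−e_prev≈-0.073276; u=0·(-0.421476)+3/4·(-1.093550)+3/4·(-0.073276)≈-0.875119; next y=4/5·(-2.578524)+3/4·(-0.875119)≈-2.719159
n=11: y≈-2.719159, sp=-3, e=sp−y≈-0.280841; I≈-1.374391, D=e−e_prev≈0.140635; u=0·(-0.280841)+3/4·(-1.374391)+3/4·0.140635≈-0.925317; next y=4/5·(-2.719159)+3/4·(-0.925317)≈-2.869315
n=12: y≈-2.869315, sp=-3, e=sp−y≈-0.130685; I≈-1.505076, D=e−e_prev≈0.150156; u=0·(-0.130685)+3/4·(-1.505076)+3/4·0.150156≈-1.016190; next y=4/5·(-2.869315)+3/4·(-1.016190)≈-3.057594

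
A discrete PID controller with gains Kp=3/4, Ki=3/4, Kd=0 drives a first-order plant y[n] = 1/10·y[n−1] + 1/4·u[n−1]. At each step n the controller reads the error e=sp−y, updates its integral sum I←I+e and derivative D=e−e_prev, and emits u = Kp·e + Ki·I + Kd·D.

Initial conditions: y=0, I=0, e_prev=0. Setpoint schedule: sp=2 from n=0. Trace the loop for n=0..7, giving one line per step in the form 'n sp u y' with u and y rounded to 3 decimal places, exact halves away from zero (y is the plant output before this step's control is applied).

0 2 3.000 0.000
1 2 3.375 0.750
2 2 4.059 0.919
3 2 4.588 1.107
4 2 5.032 1.258
5 2 5.400 1.384
6 2 5.705 1.488
7 2 5.959 1.575

(exact arithmetic carried between steps; '≈' marks a value shown rounded to 6 d.p. or computed from one; I and e_prev carry over from the previous line; the table rounds u and y to 3 d.p., halves away from zero)
n=0: y=0, sp=2, e=sp−y=2; I=2, D=e−e_prev=2; u=3/4·2+3/4·2+0·2=3; next y=1/10·0+1/4·3=0.75
n=1: y=0.75, sp=2, e=sp−y=1.25; I=3.25, D=e−e_prev=-0.75; u=3/4·1.25+3/4·3.25+0·(-0.75)=3.375; next y=1/10·0.75+1/4·3.375=0.91875
n=2: y=0.91875, sp=2, e=sp−y=1.08125; I=4.33125, D=e−e_prev=-0.16875; u=3/4·1.08125+3/4·4.33125+0·(-0.16875)=4.059375; next y=1/10·0.91875+1/4·4.059375≈1.106719
n=3: y≈1.106719, sp=2, e=sp−y≈0.893281; I≈5.224531, D=e−e_prev≈-0.187969; u=3/4·0.893281+3/4·5.224531+0·(-0.187969)≈4.588359; next y=1/10·1.106719+1/4·4.588359≈1.257762
n=4: y≈1.257762, sp=2, e=sp−y≈0.742238; I≈5.966770, D=e−e_prev≈-0.151043; u=3/4·0.742238+3/4·5.966770+0·(-0.151043)≈5.031756; next y=1/10·1.257762+1/4·5.031756≈1.383715
n=5: y≈1.383715, sp=2, e=sp−y≈0.616285; I≈6.583054, D=e−e_prev≈-0.125953; u=3/4·0.616285+3/4·6.583054+0·(-0.125953)≈5.399504; next y=1/10·1.383715+1/4·5.399504≈1.488248
n=6: y≈1.488248, sp=2, e=sp−y≈0.511752; I≈7.094807, D=e−e_prev≈-0.104532; u=3/4·0.511752+3/4·7.094807+0·(-0.104532)≈5.704919; next y=1/10·1.488248+1/4·5.704919≈1.575055
n=7: y≈1.575055, sp=2, e=sp−y≈0.424945; I≈7.519752, D=e−e_prev≈-0.086807; u=3/4·0.424945+3/4·7.519752+0·(-0.086807)≈5.958523; next y=1/10·1.575055+1/4·5.958523≈1.647136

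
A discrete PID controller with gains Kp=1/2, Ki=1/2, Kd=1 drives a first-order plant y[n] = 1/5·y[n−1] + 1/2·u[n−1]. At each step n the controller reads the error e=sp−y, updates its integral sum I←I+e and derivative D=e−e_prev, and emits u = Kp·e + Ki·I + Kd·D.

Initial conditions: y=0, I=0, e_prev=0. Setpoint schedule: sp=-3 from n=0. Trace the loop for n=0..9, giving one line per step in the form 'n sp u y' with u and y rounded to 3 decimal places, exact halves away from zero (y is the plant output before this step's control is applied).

0 -3 -6.000 0.000
1 -3 1.500 -3.000
2 -3 -7.800 0.150
3 -3 1.815 -3.870
4 -3 -9.777 0.134
5 -3 2.650 -4.862
6 -3 -11.843 0.353
7 -3 4.103 -5.851
8 -3 -14.140 0.881
9 -3 6.201 -6.894

(exact arithmetic carried between steps; '≈' marks a value shown rounded to 6 d.p. or computed from one; I and e_prev carry over from the previous line; the table rounds u and y to 3 d.p., halves away from zero)
n=0: y=0, sp=-3, e=sp−y=-3; I=-3, D=e−e_prev=-3; u=1/2·(-3)+1/2·(-3)+1·(-3)=-6; next y=1/5·0+1/2·(-6)=-3
n=1: y=-3, sp=-3, e=sp−y=0; I=-3, D=e−e_prev=3; u=1/2·0+1/2·(-3)+1·3=1.5; next y=1/5·(-3)+1/2·1.5=0.15
n=2: y=0.15, sp=-3, e=sp−y=-3.15; I=-6.15, D=e−e_prev=-3.15; u=1/2·(-3.15)+1/2·(-6.15)+1·(-3.15)=-7.8; next y=1/5·0.15+1/2·(-7.8)=-3.87
n=3: y=-3.87, sp=-3, e=sp−y=0.87; I=-5.28, D=e−e_prev=4.02; u=1/2·0.87+1/2·(-5.28)+1·4.02=1.815; next y=1/5·(-3.87)+1/2·1.815=0.1335
n=4: y=0.1335, sp=-3, e=sp−y=-3.1335; I=-8.4135, D=e−e_prev=-4.0035; u=1/2·(-3.1335)+1/2·(-8.4135)+1·(-4.0035)=-9.777; next y=1/5·0.1335+1/2·(-9.777)=-4.8618
n=5: y=-4.8618, sp=-3, e=sp−y=1.8618; I=-6.5517, D=e−e_prev=4.9953; u=1/2·1.8618+1/2·(-6.5517)+1·4.9953=2.65035; next y=1/5·(-4.8618)+1/2·2.65035=0.352815
n=6: y=0.352815, sp=-3, e=sp−y=-3.352815; I=-9.904515, D=e−e_prev=-5.214615; u=1/2·(-3.352815)+1/2·(-9.904515)+1·(-5.214615)=-11.84328; next y=1/5·0.352815+1/2·(-11.84328)=-5.851077
n=7: y=-5.851077, sp=-3, e=sp−y=2.851077; I=-7.053438, D=e−e_prev=6.203892; u=1/2·2.851077+1/2·(-7.053438)+1·6.203892≈4.102712; next y=1/5·(-5.851077)+1/2·4.102712≈0.881140
n=8: y≈0.881140, sp=-3, e=sp−y≈-3.881140; I≈-10.934578, D=e−e_prev≈-6.732217; u=1/2·(-3.881140)+1/2·(-10.934578)+1·(-6.732217)≈-14.140077; next y=1/5·0.881140+1/2·(-14.140077)≈-6.893810
n=9: y≈-6.893810, sp=-3, e=sp−y≈3.893810; I≈-7.040768, D=e−e_prev≈7.774951; u=1/2·3.893810+1/2·(-7.040768)+1·7.774951≈6.201472; next y=1/5·(-6.893810)+1/2·6.201472≈1.721974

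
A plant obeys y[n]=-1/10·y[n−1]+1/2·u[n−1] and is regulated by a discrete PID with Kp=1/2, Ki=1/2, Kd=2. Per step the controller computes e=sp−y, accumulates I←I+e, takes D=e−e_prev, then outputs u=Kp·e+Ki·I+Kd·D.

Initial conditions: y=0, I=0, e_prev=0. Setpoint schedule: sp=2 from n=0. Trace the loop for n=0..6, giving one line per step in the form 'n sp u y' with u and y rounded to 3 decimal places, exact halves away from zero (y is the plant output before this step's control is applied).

0 2 6.000 0.000
1 2 -6.000 3.000
2 2 18.400 -3.300
3 2 -30.040 9.530
4 2 68.364 -15.973
5 2 -128.912 35.779
6 2 269.143 -68.034

(exact arithmetic carried between steps; '≈' marks a value shown rounded to 6 d.p. or computed from one; I and e_prev carry over from the previous line; the table rounds u and y to 3 d.p., halves away from zero)
n=0: y=0, sp=2, e=sp−y=2; I=2, D=e−e_prev=2; u=1/2·2+1/2·2+2·2=6; next y=-1/10·0+1/2·6=3
n=1: y=3, sp=2, e=sp−y=-1; I=1, D=e−e_prev=-3; u=1/2·(-1)+1/2·1+2·(-3)=-6; next y=-1/10·3+1/2·(-6)=-3.3
n=2: y=-3.3, sp=2, e=sp−y=5.3; I=6.3, D=e−e_prev=6.3; u=1/2·5.3+1/2·6.3+2·6.3=18.4; next y=-1/10·(-3.3)+1/2·18.4=9.53
n=3: y=9.53, sp=2, e=sp−y=-7.53; I=-1.23, D=e−e_prev=-12.83; u=1/2·(-7.53)+1/2·(-1.23)+2·(-12.83)=-30.04; next y=-1/10·9.53+1/2·(-30.04)=-15.973
n=4: y=-15.973, sp=2, e=sp−y=17.973; I=16.743, D=e−e_prev=25.503; u=1/2·17.973+1/2·16.743+2·25.503=68.364; next y=-1/10·(-15.973)+1/2·68.364=35.7793
n=5: y=35.7793, sp=2, e=sp−y=-33.7793; I=-17.0363, D=e−e_prev=-51.7523; u=1/2·(-33.7793)+1/2·(-17.0363)+2·(-51.7523)=-128.9124; next y=-1/10·35.7793+1/2·(-128.9124)=-68.03413
n=6: y=-68.03413, sp=2, e=sp−y=70.03413; I=52.99783, D=e−e_prev=103.81343; u=1/2·70.03413+1/2·52.99783+2·103.81343=269.14284; next y=-1/10·(-68.03413)+1/2·269.14284=141.374833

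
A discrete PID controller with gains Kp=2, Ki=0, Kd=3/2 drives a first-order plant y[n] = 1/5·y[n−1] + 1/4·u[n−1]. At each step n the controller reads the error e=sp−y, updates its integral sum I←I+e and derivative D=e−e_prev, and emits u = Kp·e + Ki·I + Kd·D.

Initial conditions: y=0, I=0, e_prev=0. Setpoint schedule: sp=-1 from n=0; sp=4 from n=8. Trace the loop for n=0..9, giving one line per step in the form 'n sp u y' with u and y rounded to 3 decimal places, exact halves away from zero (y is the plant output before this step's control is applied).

0 -1 -3.500 0.000
1 -1 1.063 -0.875
2 -1 -3.630 0.091
3 -1 1.248 -0.889
4 -1 -3.804 0.134
5 -1 1.436 -0.924
6 -1 -3.996 0.174
7 -1 1.635 -0.964
8 4 13.298 0.216
9 4 -3.463 3.368

(exact arithmetic carried between steps; '≈' marks a value shown rounded to 6 d.p. or computed from one; I and e_prev carry over from the previous line; the table rounds u and y to 3 d.p., halves away from zero)
n=0: y=0, sp=-1, e=sp−y=-1; I=-1, D=e−e_prev=-1; u=2·(-1)+0·(-1)+3/2·(-1)=-3.5; next y=1/5·0+1/4·(-3.5)=-0.875
n=1: y=-0.875, sp=-1, e=sp−y=-0.125; I=-1.125, D=e−e_prev=0.875; u=2·(-0.125)+0·(-1.125)+3/2·0.875=1.0625; next y=1/5·(-0.875)+1/4·1.0625=0.090625
n=2: y=0.090625, sp=-1, e=sp−y=-1.090625; I=-2.215625, D=e−e_prev=-0.965625; u=2·(-1.090625)+0·(-2.215625)+3/2·(-0.965625)≈-3.629688; next y=1/5·0.090625+1/4·(-3.629688)≈-0.889297
n=3: y≈-0.889297, sp=-1, e=sp−y≈-0.110703; I≈-2.326328, D=e−e_prev≈0.979922; u=2·(-0.110703)+0·(-2.326328)+3/2·0.979922≈1.248477; next y=1/5·(-0.889297)+1/4·1.248477≈0.134260
n=4: y≈0.134260, sp=-1, e=sp−y≈-1.134260; I≈-3.460588, D=e−e_prev≈-1.023557; u=2·(-1.134260)+0·(-3.460588)+3/2·(-1.023557)≈-3.803854; next y=1/5·0.134260+1/4·(-3.803854)≈-0.924112
n=5: y≈-0.924112, sp=-1, e=sp−y≈-0.075888; I≈-3.536476, D=e−e_prev≈1.058371; u=2·(-0.075888)+0·(-3.536476)+3/2·1.058371≈1.435780; next y=1/5·(-0.924112)+1/4·1.435780≈0.174123
n=6: y≈0.174123, sp=-1, e=sp−y≈-1.174123; I≈-4.710599, D=e−e_prev≈-1.098234; u=2·(-1.174123)+0·(-4.710599)+3/2·(-1.098234)≈-3.995597; next y=1/5·0.174123+1/4·(-3.995597)≈-0.964075
n=7: y≈-0.964075, sp=-1, e=sp−y≈-0.035925; I≈-4.746524, D=e−e_prev≈1.138198; u=2·(-0.035925)+0·(-4.746524)+3/2·1.138198≈1.635446; next y=1/5·(-0.964075)+1/4·1.635446≈0.216047
n=8: y≈0.216047, sp=4, e=sp−y≈3.783953; I≈-0.962571, D=e−e_prev≈3.819879; u=2·3.783953+0·(-0.962571)+3/2·3.819879≈13.297725; next y=1/5·0.216047+1/4·13.297725≈3.367641
n=9: y≈3.367641, sp=4, e=sp−y≈0.632359; I≈-0.330211, D=e−e_prev≈-3.151594; u=2·0.632359+0·(-0.330211)+3/2·(-3.151594)≈-3.462672; next y=1/5·3.367641+1/4·(-3.462672)≈-0.192140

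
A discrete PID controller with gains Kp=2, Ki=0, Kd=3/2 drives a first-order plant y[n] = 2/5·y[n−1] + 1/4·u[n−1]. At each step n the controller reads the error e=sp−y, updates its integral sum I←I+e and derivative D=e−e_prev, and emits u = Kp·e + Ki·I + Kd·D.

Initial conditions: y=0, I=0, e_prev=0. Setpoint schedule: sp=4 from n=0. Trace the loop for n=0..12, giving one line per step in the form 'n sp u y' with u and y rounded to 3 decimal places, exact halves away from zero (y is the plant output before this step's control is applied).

(exact arithmetic carried between steps; '≈' marks a value shown rounded to 6 d.p. or computed from one; I and e_prev carry over from the previous line; the table rounds u and y to 3 d.p., halves away from zero)
n=0: y=0, sp=4, e=sp−y=4; I=4, D=e−e_prev=4; u=2·4+0·4+3/2·4=14; next y=2/5·0+1/4·14=3.5
n=1: y=3.5, sp=4, e=sp−y=0.5; I=4.5, D=e−e_prev=-3.5; u=2·0.5+0·4.5+3/2·(-3.5)=-4.25; next y=2/5·3.5+1/4·(-4.25)=0.3375
n=2: y=0.3375, sp=4, e=sp−y=3.6625; I=8.1625, D=e−e_prev=3.1625; u=2·3.6625+0·8.1625+3/2·3.1625=12.06875; next y=2/5·0.3375+1/4·12.06875≈3.152188
n=3: y≈3.152188, sp=4, e=sp−y≈0.847813; I≈9.010313, D=e−e_prev≈-2.814688; u=2·0.847813+0·9.010313+3/2·(-2.814688)≈-2.526406; next y=2/5·3.152188+1/4·(-2.526406)≈0.629273
n=4: y≈0.629273, sp=4, e=sp−y≈3.370727; I≈12.381039, D=e−e_prev≈2.522914; u=2·3.370727+0·12.381039+3/2·2.522914≈10.525824; next y=2/5·0.629273+1/4·10.525824≈2.883165
n=5: y≈2.883165, sp=4, e=sp−y≈1.116835; I≈13.497874, D=e−e_prev≈-2.253892; u=2·1.116835+0·13.497874+3/2·(-2.253892)≈-1.147169; next y=2/5·2.883165+1/4·(-1.147169)≈0.866474
n=6: y≈0.866474, sp=4, e=sp−y≈3.133526; I≈16.631400, D=e−e_prev≈2.016691; u=2·3.133526+0·16.631400+3/2·2.016691≈9.292089; next y=2/5·0.866474+1/4·9.292089≈2.669612
n=7: y≈2.669612, sp=4, e=sp−y≈1.330388; I≈17.961788, D=e−e_prev≈-1.803138; u=2·1.330388+0·17.961788+3/2·(-1.803138)≈-0.043931; next y=2/5·2.669612+1/4·(-0.043931)≈1.056862
n=8: y≈1.056862, sp=4, e=sp−y≈2.943138; I≈20.904926, D=e−e_prev≈1.612750; u=2·2.943138+0·20.904926+3/2·1.612750≈8.305401; next y=2/5·1.056862+1/4·8.305401≈2.499095
n=9: y≈2.499095, sp=4, e=sp−y≈1.500905; I≈22.405831, D=e−e_prev≈-1.442233; u=2·1.500905+0·22.405831+3/2·(-1.442233)≈0.838461; next y=2/5·2.499095+1/4·0.838461≈1.209253
n=10: y≈1.209253, sp=4, e=sp−y≈2.790747; I≈25.196578, D=e−e_prev≈1.289842; u=2·2.790747+0·25.196578+3/2·1.289842≈7.516256; next y=2/5·1.209253+1/4·7.516256≈2.362765
n=11: y≈2.362765, sp=4, e=sp−y≈1.637235; I≈26.833812, D=e−e_prev≈-1.153512; u=2·1.637235+0·26.833812+3/2·(-1.153512)≈1.544201; next y=2/5·2.362765+1/4·1.544201≈1.331156
n=12: y≈1.331156, sp=4, e=sp−y≈2.668844; I≈29.502656, D=e−e_prev≈1.031609; u=2·2.668844+0·29.502656+3/2·1.031609≈6.885101; next y=2/5·1.331156+1/4·6.885101≈2.253738

0 4 14.000 0.000
1 4 -4.250 3.500
2 4 12.069 0.338
3 4 -2.526 3.152
4 4 10.526 0.629
5 4 -1.147 2.883
6 4 9.292 0.866
7 4 -0.044 2.670
8 4 8.305 1.057
9 4 0.838 2.499
10 4 7.516 1.209
11 4 1.544 2.363
12 4 6.885 1.331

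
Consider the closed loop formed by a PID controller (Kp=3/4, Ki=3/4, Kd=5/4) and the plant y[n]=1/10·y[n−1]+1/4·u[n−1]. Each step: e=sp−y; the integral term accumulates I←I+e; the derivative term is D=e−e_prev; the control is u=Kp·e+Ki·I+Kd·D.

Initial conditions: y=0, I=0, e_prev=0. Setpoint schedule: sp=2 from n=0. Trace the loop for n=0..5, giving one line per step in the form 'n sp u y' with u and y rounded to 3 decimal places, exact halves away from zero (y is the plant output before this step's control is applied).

(exact arithmetic carried between steps; '≈' marks a value shown rounded to 6 d.p. or computed from one; I and e_prev carry over from the previous line; the table rounds u and y to 3 d.p., halves away from zero)
n=0: y=0, sp=2, e=sp−y=2; I=2, D=e−e_prev=2; u=3/4·2+3/4·2+5/4·2=5.5; next y=1/10·0+1/4·5.5=1.375
n=1: y=1.375, sp=2, e=sp−y=0.625; I=2.625, D=e−e_prev=-1.375; u=3/4·0.625+3/4·2.625+5/4·(-1.375)=0.71875; next y=1/10·1.375+1/4·0.71875≈0.317188
n=2: y≈0.317188, sp=2, e=sp−y≈1.682813; I≈4.307813, D=e−e_prev≈1.057813; u=3/4·1.682813+3/4·4.307813+5/4·1.057813≈5.815234; next y=1/10·0.317188+1/4·5.815234≈1.485527
n=3: y≈1.485527, sp=2, e=sp−y≈0.514473; I≈4.822285, D=e−e_prev≈-1.168340; u=3/4·0.514473+3/4·4.822285+5/4·(-1.168340)≈2.542144; next y=1/10·1.485527+1/4·2.542144≈0.784089
n=4: y≈0.784089, sp=2, e=sp−y≈1.215911; I≈6.038197, D=e−e_prev≈0.701439; u=3/4·1.215911+3/4·6.038197+5/4·0.701439≈6.317379; next y=1/10·0.784089+1/4·6.317379≈1.657754
n=5: y≈1.657754, sp=2, e=sp−y≈0.342246; I≈6.380443, D=e−e_prev≈-0.873665; u=3/4·0.342246+3/4·6.380443+5/4·(-0.873665)≈3.949936; next y=1/10·1.657754+1/4·3.949936≈1.153259

0 2 5.500 0.000
1 2 0.719 1.375
2 2 5.815 0.317
3 2 2.542 1.486
4 2 6.317 0.784
5 2 3.950 1.658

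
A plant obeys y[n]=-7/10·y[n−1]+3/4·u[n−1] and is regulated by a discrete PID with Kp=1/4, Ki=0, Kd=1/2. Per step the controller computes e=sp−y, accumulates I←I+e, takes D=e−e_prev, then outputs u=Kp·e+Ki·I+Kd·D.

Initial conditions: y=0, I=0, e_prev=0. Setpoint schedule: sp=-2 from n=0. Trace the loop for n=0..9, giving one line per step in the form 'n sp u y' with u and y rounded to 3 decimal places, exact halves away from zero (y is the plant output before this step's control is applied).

(exact arithmetic carried between steps; '≈' marks a value shown rounded to 6 d.p. or computed from one; I and e_prev carry over from the previous line; the table rounds u and y to 3 d.p., halves away from zero)
n=0: y=0, sp=-2, e=sp−y=-2; I=-2, D=e−e_prev=-2; u=1/4·(-2)+0·(-2)+1/2·(-2)=-1.5; next y=-7/10·0+3/4·(-1.5)=-1.125
n=1: y=-1.125, sp=-2, e=sp−y=-0.875; I=-2.875, D=e−e_prev=1.125; u=1/4·(-0.875)+0·(-2.875)+1/2·1.125=0.34375; next y=-7/10·(-1.125)+3/4·0.34375≈1.045313
n=2: y≈1.045313, sp=-2, e=sp−y≈-3.045313; I≈-5.920313, D=e−e_prev≈-2.170313; u=1/4·(-3.045313)+0·(-5.920313)+1/2·(-2.170313)≈-1.846484; next y=-7/10·1.045313+3/4·(-1.846484)≈-2.116582
n=3: y≈-2.116582, sp=-2, e=sp−y≈0.116582; I≈-5.803730, D=e−e_prev≈3.161895; u=1/4·0.116582+0·(-5.803730)+1/2·3.161895≈1.610093; next y=-7/10·(-2.116582)+3/4·1.610093≈2.689177
n=4: y≈2.689177, sp=-2, e=sp−y≈-4.689177; I≈-10.492907, D=e−e_prev≈-4.805759; u=1/4·(-4.689177)+0·(-10.492907)+1/2·(-4.805759)≈-3.575174; next y=-7/10·2.689177+3/4·(-3.575174)≈-4.563804
n=5: y≈-4.563804, sp=-2, e=sp−y≈2.563804; I≈-7.929103, D=e−e_prev≈7.252981; u=1/4·2.563804+0·(-7.929103)+1/2·7.252981≈4.267442; next y=-7/10·(-4.563804)+3/4·4.267442≈6.395244
n=6: y≈6.395244, sp=-2, e=sp−y≈-8.395244; I≈-16.324347, D=e−e_prev≈-10.959048; u=1/4·(-8.395244)+0·(-16.324347)+1/2·(-10.959048)≈-7.578335; next y=-7/10·6.395244+3/4·(-7.578335)≈-10.160422
n=7: y≈-10.160422, sp=-2, e=sp−y≈8.160422; I≈-8.163925, D=e−e_prev≈16.555667; u=1/4·8.160422+0·(-8.163925)+1/2·16.555667≈10.317939; next y=-7/10·(-10.160422)+3/4·10.317939≈14.850750
n=8: y≈14.850750, sp=-2, e=sp−y≈-16.850750; I≈-25.014675, D=e−e_prev≈-25.011172; u=1/4·(-16.850750)+0·(-25.014675)+1/2·(-25.011172)≈-16.718274; next y=-7/10·14.850750+3/4·(-16.718274)≈-22.934230
n=9: y≈-22.934230, sp=-2, e=sp−y≈20.934230; I≈-4.080445, D=e−e_prev≈37.784980; u=1/4·20.934230+0·(-4.080445)+1/2·37.784980≈24.126048; next y=-7/10·(-22.934230)+3/4·24.126048≈34.148497

0 -2 -1.500 0.000
1 -2 0.344 -1.125
2 -2 -1.846 1.045
3 -2 1.610 -2.117
4 -2 -3.575 2.689
5 -2 4.267 -4.564
6 -2 -7.578 6.395
7 -2 10.318 -10.160
8 -2 -16.718 14.851
9 -2 24.126 -22.934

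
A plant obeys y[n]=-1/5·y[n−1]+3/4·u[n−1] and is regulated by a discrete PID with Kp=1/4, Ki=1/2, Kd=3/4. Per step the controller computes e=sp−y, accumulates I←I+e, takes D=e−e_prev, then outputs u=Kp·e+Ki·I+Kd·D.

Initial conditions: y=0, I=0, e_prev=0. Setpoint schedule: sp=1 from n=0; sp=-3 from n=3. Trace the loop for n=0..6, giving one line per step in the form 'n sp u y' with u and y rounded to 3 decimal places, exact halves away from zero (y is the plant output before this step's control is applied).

(exact arithmetic carried between steps; '≈' marks a value shown rounded to 6 d.p. or computed from one; I and e_prev carry over from the previous line; the table rounds u and y to 3 d.p., halves away from zero)
n=0: y=0, sp=1, e=sp−y=1; I=1, D=e−e_prev=1; u=1/4·1+1/2·1+3/4·1=1.5; next y=-1/5·0+3/4·1.5=1.125
n=1: y=1.125, sp=1, e=sp−y=-0.125; I=0.875, D=e−e_prev=-1.125; u=1/4·(-0.125)+1/2·0.875+3/4·(-1.125)=-0.4375; next y=-1/5·1.125+3/4·(-0.4375)=-0.553125
n=2: y=-0.553125, sp=1, e=sp−y=1.553125; I=2.428125, D=e−e_prev=1.678125; u=1/4·1.553125+1/2·2.428125+3/4·1.678125≈2.860938; next y=-1/5·(-0.553125)+3/4·2.860938≈2.256328
n=3: y≈2.256328, sp=-3, e=sp−y≈-5.256328; I≈-2.828203, D=e−e_prev≈-6.809453; u=1/4·(-5.256328)+1/2·(-2.828203)+3/4·(-6.809453)≈-7.835273; next y=-1/5·2.256328+3/4·(-7.835273)≈-6.327721
n=4: y≈-6.327721, sp=-3, e=sp−y≈3.327721; I≈0.499518, D=e−e_prev≈8.584049; u=1/4·3.327721+1/2·0.499518+3/4·8.584049≈7.519726; next y=-1/5·(-6.327721)+3/4·7.519726≈6.905338
n=5: y≈6.905338, sp=-3, e=sp−y≈-9.905338; I≈-9.405821, D=e−e_prev≈-13.233059; u=1/4·(-9.905338)+1/2·(-9.405821)+3/4·(-13.233059)≈-17.104039; next y=-1/5·6.905338+3/4·(-17.104039)≈-14.209097
n=6: y≈-14.209097, sp=-3, e=sp−y≈11.209097; I≈1.803276, D=e−e_prev≈21.114435; u=1/4·11.209097+1/2·1.803276+3/4·21.114435≈19.539739; next y=-1/5·(-14.209097)+3/4·19.539739≈17.496624

0 1 1.500 0.000
1 1 -0.438 1.125
2 1 2.861 -0.553
3 -3 -7.835 2.256
4 -3 7.520 -6.328
5 -3 -17.104 6.905
6 -3 19.540 -14.209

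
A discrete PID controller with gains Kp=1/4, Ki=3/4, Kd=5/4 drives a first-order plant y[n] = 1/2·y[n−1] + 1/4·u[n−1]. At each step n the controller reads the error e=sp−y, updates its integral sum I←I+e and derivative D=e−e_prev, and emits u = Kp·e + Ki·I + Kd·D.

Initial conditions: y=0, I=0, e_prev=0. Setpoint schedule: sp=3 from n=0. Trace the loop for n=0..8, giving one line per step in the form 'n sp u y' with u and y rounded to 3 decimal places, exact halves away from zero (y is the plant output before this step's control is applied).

(exact arithmetic carried between steps; '≈' marks a value shown rounded to 6 d.p. or computed from one; I and e_prev carry over from the previous line; the table rounds u and y to 3 d.p., halves away from zero)
n=0: y=0, sp=3, e=sp−y=3; I=3, D=e−e_prev=3; u=1/4·3+3/4·3+5/4·3=6.75; next y=1/2·0+1/4·6.75=1.6875
n=1: y=1.6875, sp=3, e=sp−y=1.3125; I=4.3125, D=e−e_prev=-1.6875; u=1/4·1.3125+3/4·4.3125+5/4·(-1.6875)=1.453125; next y=1/2·1.6875+1/4·1.453125≈1.207031
n=2: y≈1.207031, sp=3, e=sp−y≈1.792969; I≈6.105469, D=e−e_prev≈0.480469; u=1/4·1.792969+3/4·6.105469+5/4·0.480469≈5.627930; next y=1/2·1.207031+1/4·5.627930≈2.010498
n=3: y≈2.010498, sp=3, e=sp−y≈0.989502; I≈7.094971, D=e−e_prev≈-0.803467; u=1/4·0.989502+3/4·7.094971+5/4·(-0.803467)≈4.564270; next y=1/2·2.010498+1/4·4.564270≈2.146317
n=4: y≈2.146317, sp=3, e=sp−y≈0.853683; I≈7.948654, D=e−e_prev≈-0.135818; u=1/4·0.853683+3/4·7.948654+5/4·(-0.135818)≈6.005138; next y=1/2·2.146317+1/4·6.005138≈2.574443
n=5: y≈2.574443, sp=3, e=sp−y≈0.425557; I≈8.374211, D=e−e_prev≈-0.428126; u=1/4·0.425557+3/4·8.374211+5/4·(-0.428126)≈5.851890; next y=1/2·2.574443+1/4·5.851890≈2.750194
n=6: y≈2.750194, sp=3, e=sp−y≈0.249806; I≈8.624017, D=e−e_prev≈-0.175751; u=1/4·0.249806+3/4·8.624017+5/4·(-0.175751)≈6.310776; next y=1/2·2.750194+1/4·6.310776≈2.952791
n=7: y≈2.952791, sp=3, e=sp−y≈0.047209; I≈8.671227, D=e−e_prev≈-0.202597; u=1/4·0.047209+3/4·8.671227+5/4·(-0.202597)≈6.261976; next y=1/2·2.952791+1/4·6.261976≈3.041889
n=8: y≈3.041889, sp=3, e=sp−y≈-0.041889; I≈8.629337, D=e−e_prev≈-0.089099; u=1/4·(-0.041889)+3/4·8.629337+5/4·(-0.089099)≈6.350157; next y=1/2·3.041889+1/4·6.350157≈3.108484

0 3 6.750 0.000
1 3 1.453 1.688
2 3 5.628 1.207
3 3 4.564 2.010
4 3 6.005 2.146
5 3 5.852 2.574
6 3 6.311 2.750
7 3 6.262 2.953
8 3 6.350 3.042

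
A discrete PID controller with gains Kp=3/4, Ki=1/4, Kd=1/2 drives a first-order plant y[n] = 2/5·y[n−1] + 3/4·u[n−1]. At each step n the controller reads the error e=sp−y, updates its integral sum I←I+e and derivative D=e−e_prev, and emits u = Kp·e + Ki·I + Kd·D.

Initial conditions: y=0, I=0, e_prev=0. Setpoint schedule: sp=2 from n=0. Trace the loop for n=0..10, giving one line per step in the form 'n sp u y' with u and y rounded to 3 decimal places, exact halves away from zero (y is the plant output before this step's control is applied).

(exact arithmetic carried between steps; '≈' marks a value shown rounded to 6 d.p. or computed from one; I and e_prev carry over from the previous line; the table rounds u and y to 3 d.p., halves away from zero)
n=0: y=0, sp=2, e=sp−y=2; I=2, D=e−e_prev=2; u=3/4·2+1/4·2+1/2·2=3; next y=2/5·0+3/4·3=2.25
n=1: y=2.25, sp=2, e=sp−y=-0.25; I=1.75, D=e−e_prev=-2.25; u=3/4·(-0.25)+1/4·1.75+1/2·(-2.25)=-0.875; next y=2/5·2.25+3/4·(-0.875)=0.24375
n=2: y=0.24375, sp=2, e=sp−y=1.75625; I=3.50625, D=e−e_prev=2.00625; u=3/4·1.75625+1/4·3.50625+1/2·2.00625=3.196875; next y=2/5·0.24375+3/4·3.196875≈2.495156
n=3: y≈2.495156, sp=2, e=sp−y≈-0.495156; I≈3.011094, D=e−e_prev≈-2.251406; u=3/4·(-0.495156)+1/4·3.011094+1/2·(-2.251406)≈-0.744297; next y=2/5·2.495156+3/4·(-0.744297)≈0.439840
n=4: y≈0.439840, sp=2, e=sp−y≈1.560160; I≈4.571254, D=e−e_prev≈2.055316; u=3/4·1.560160+1/4·4.571254+1/2·2.055316≈3.340592; next y=2/5·0.439840+3/4·3.340592≈2.681380
n=5: y≈2.681380, sp=2, e=sp−y≈-0.681380; I≈3.889874, D=e−e_prev≈-2.241540; u=3/4·(-0.681380)+1/4·3.889874+1/2·(-2.241540)≈-0.659336; next y=2/5·2.681380+3/4·(-0.659336)≈0.578050
n=6: y≈0.578050, sp=2, e=sp−y≈1.421950; I≈5.311824, D=e−e_prev≈2.103330; u=3/4·1.421950+1/4·5.311824+1/2·2.103330≈3.446084; next y=2/5·0.578050+3/4·3.446084≈2.815783
n=7: y≈2.815783, sp=2, e=sp−y≈-0.815783; I≈4.496042, D=e−e_prev≈-2.237733; u=3/4·(-0.815783)+1/4·4.496042+1/2·(-2.237733)≈-0.606693; next y=2/5·2.815783+3/4·(-0.606693)≈0.671293
n=8: y≈0.671293, sp=2, e=sp−y≈1.328707; I≈5.824748, D=e−e_prev≈2.144490; u=3/4·1.328707+1/4·5.824748+1/2·2.144490≈3.524962; next y=2/5·0.671293+3/4·3.524962≈2.912239
n=9: y≈2.912239, sp=2, e=sp−y≈-0.912239; I≈4.912510, D=e−e_prev≈-2.240946; u=3/4·(-0.912239)+1/4·4.912510+1/2·(-2.240946)≈-0.576524; next y=2/5·2.912239+3/4·(-0.576524)≈0.732502
n=10: y≈0.732502, sp=2, e=sp−y≈1.267498; I≈6.180007, D=e−e_prev≈2.179737; u=3/4·1.267498+1/4·6.180007+1/2·2.179737≈3.585494; next y=2/5·0.732502+3/4·3.585494≈2.982121

0 2 3.000 0.000
1 2 -0.875 2.250
2 2 3.197 0.244
3 2 -0.744 2.495
4 2 3.341 0.440
5 2 -0.659 2.681
6 2 3.446 0.578
7 2 -0.607 2.816
8 2 3.525 0.671
9 2 -0.577 2.912
10 2 3.585 0.733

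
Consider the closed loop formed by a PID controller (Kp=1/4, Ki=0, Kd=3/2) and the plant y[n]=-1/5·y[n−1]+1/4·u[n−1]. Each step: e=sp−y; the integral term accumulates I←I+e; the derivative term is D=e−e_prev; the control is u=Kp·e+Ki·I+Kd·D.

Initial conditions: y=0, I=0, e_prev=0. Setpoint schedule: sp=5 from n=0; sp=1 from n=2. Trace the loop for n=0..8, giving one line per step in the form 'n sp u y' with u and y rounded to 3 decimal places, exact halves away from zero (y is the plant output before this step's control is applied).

0 5 8.750 0.000
1 5 -2.578 2.188
2 1 -0.575 -1.082
3 1 -1.500 0.073
4 1 1.041 -0.390
5 1 -0.926 0.338
6 1 1.281 -0.299
7 1 -0.864 0.380
8 1 1.331 -0.292

(exact arithmetic carried between steps; '≈' marks a value shown rounded to 6 d.p. or computed from one; I and e_prev carry over from the previous line; the table rounds u and y to 3 d.p., halves away from zero)
n=0: y=0, sp=5, e=sp−y=5; I=5, D=e−e_prev=5; u=1/4·5+0·5+3/2·5=8.75; next y=-1/5·0+1/4·8.75=2.1875
n=1: y=2.1875, sp=5, e=sp−y=2.8125; I=7.8125, D=e−e_prev=-2.1875; u=1/4·2.8125+0·7.8125+3/2·(-2.1875)=-2.578125; next y=-1/5·2.1875+1/4·(-2.578125)≈-1.082031
n=2: y≈-1.082031, sp=1, e=sp−y≈2.082031; I≈9.894531, D=e−e_prev≈-0.730469; u=1/4·2.082031+0·9.894531+3/2·(-0.730469)≈-0.575195; next y=-1/5·(-1.082031)+1/4·(-0.575195)≈0.072607
n=3: y≈0.072607, sp=1, e=sp−y≈0.927393; I≈10.821924, D=e−e_prev≈-1.154639; u=1/4·0.927393+0·10.821924+3/2·(-1.154639)≈-1.500110; next y=-1/5·0.072607+1/4·(-1.500110)≈-0.389549
n=4: y≈-0.389549, sp=1, e=sp−y≈1.389549; I≈12.211473, D=e−e_prev≈0.462156; u=1/4·1.389549+0·12.211473+3/2·0.462156≈1.040622; next y=-1/5·(-0.389549)+1/4·1.040622≈0.338065
n=5: y≈0.338065, sp=1, e=sp−y≈0.661935; I≈12.873408, D=e−e_prev≈-0.727614; u=1/4·0.661935+0·12.873408+3/2·(-0.727614)≈-0.925938; next y=-1/5·0.338065+1/4·(-0.925938)≈-0.299097
n=6: y≈-0.299097, sp=1, e=sp−y≈1.299097; I≈14.172505, D=e−e_prev≈0.637163; u=1/4·1.299097+0·14.172505+3/2·0.637163≈1.280518; next y=-1/5·(-0.299097)+1/4·1.280518≈0.379949
n=7: y≈0.379949, sp=1, e=sp−y≈0.620051; I≈14.792556, D=e−e_prev≈-0.679047; u=1/4·0.620051+0·14.792556+3/2·(-0.679047)≈-0.863557; next y=-1/5·0.379949+1/4·(-0.863557)≈-0.291879
n=8: y≈-0.291879, sp=1, e=sp−y≈1.291879; I≈16.084435, D=e−e_prev≈0.671828; u=1/4·1.291879+0·16.084435+3/2·0.671828≈1.330712; next y=-1/5·(-0.291879)+1/4·1.330712≈0.391054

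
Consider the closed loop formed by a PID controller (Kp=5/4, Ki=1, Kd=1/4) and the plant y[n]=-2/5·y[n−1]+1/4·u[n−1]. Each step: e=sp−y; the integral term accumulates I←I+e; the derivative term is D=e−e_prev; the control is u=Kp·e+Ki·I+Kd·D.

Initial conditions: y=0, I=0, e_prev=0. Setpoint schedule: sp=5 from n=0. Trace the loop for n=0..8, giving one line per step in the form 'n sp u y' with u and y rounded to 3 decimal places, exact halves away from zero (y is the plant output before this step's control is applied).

0 5 12.500 0.000
1 5 8.438 3.125
2 5 16.758 0.859
3 5 12.866 3.846
4 5 20.186 1.678
5 5 16.223 4.375
6 5 22.696 2.306
7 5 18.758 4.752
8 5 24.525 2.789

(exact arithmetic carried between steps; '≈' marks a value shown rounded to 6 d.p. or computed from one; I and e_prev carry over from the previous line; the table rounds u and y to 3 d.p., halves away from zero)
n=0: y=0, sp=5, e=sp−y=5; I=5, D=e−e_prev=5; u=5/4·5+1·5+1/4·5=12.5; next y=-2/5·0+1/4·12.5=3.125
n=1: y=3.125, sp=5, e=sp−y=1.875; I=6.875, D=e−e_prev=-3.125; u=5/4·1.875+1·6.875+1/4·(-3.125)=8.4375; next y=-2/5·3.125+1/4·8.4375=0.859375
n=2: y=0.859375, sp=5, e=sp−y=4.140625; I=11.015625, D=e−e_prev=2.265625; u=5/4·4.140625+1·11.015625+1/4·2.265625≈16.757813; next y=-2/5·0.859375+1/4·16.757813≈3.845703
n=3: y≈3.845703, sp=5, e=sp−y≈1.154297; I≈12.169922, D=e−e_prev≈-2.986328; u=5/4·1.154297+1·12.169922+1/4·(-2.986328)≈12.866211; next y=-2/5·3.845703+1/4·12.866211≈1.678271
n=4: y≈1.678271, sp=5, e=sp−y≈3.321729; I≈15.491650, D=e−e_prev≈2.167432; u=5/4·3.321729+1·15.491650+1/4·2.167432≈20.185669; next y=-2/5·1.678271+1/4·20.185669≈4.375109
n=5: y≈4.375109, sp=5, e=sp−y≈0.624891; I≈16.116542, D=e−e_prev≈-2.696837; u=5/4·0.624891+1·16.116542+1/4·(-2.696837)≈16.223447; next y=-2/5·4.375109+1/4·16.223447≈2.305818
n=6: y≈2.305818, sp=5, e=sp−y≈2.694182; I≈18.810724, D=e−e_prev≈2.069290; u=5/4·2.694182+1·18.810724+1/4·2.069290≈22.695773; next y=-2/5·2.305818+1/4·22.695773≈4.751616
n=7: y≈4.751616, sp=5, e=sp−y≈0.248384; I≈19.059107, D=e−e_prev≈-2.445798; u=5/4·0.248384+1·19.059107+1/4·(-2.445798)≈18.758138; next y=-2/5·4.751616+1/4·18.758138≈2.788888
n=8: y≈2.788888, sp=5, e=sp−y≈2.211112; I≈21.270219, D=e−e_prev≈1.962728; u=5/4·2.211112+1·21.270219+1/4·1.962728≈24.524791; next y=-2/5·2.788888+1/4·24.524791≈5.015643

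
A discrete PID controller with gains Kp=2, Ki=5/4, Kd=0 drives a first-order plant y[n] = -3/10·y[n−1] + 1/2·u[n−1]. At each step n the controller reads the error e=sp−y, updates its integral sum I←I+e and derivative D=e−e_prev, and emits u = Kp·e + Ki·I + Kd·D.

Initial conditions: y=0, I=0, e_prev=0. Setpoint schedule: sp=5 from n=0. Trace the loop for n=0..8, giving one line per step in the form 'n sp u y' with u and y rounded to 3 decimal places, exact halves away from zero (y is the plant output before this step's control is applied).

(exact arithmetic carried between steps; '≈' marks a value shown rounded to 6 d.p. or computed from one; I and e_prev carry over from the previous line; the table rounds u and y to 3 d.p., halves away from zero)
n=0: y=0, sp=5, e=sp−y=5; I=5, D=e−e_prev=5; u=2·5+5/4·5+0·5=16.25; next y=-3/10·0+1/2·16.25=8.125
n=1: y=8.125, sp=5, e=sp−y=-3.125; I=1.875, D=e−e_prev=-8.125; u=2·(-3.125)+5/4·1.875+0·(-8.125)=-3.90625; next y=-3/10·8.125+1/2·(-3.90625)=-4.390625
n=2: y=-4.390625, sp=5, e=sp−y=9.390625; I=11.265625, D=e−e_prev=12.515625; u=2·9.390625+5/4·11.265625+0·12.515625≈32.863281; next y=-3/10·(-4.390625)+1/2·32.863281≈17.748828
n=3: y≈17.748828, sp=5, e=sp−y≈-12.748828; I≈-1.483203, D=e−e_prev≈-22.139453; u=2·(-12.748828)+5/4·(-1.483203)+0·(-22.139453)≈-27.351660; next y=-3/10·17.748828+1/2·(-27.351660)≈-19.000479
n=4: y≈-19.000479, sp=5, e=sp−y≈24.000479; I≈22.517275, D=e−e_prev≈36.749307; u=2·24.000479+5/4·22.517275+0·36.749307≈76.147551; next y=-3/10·(-19.000479)+1/2·76.147551≈43.773919
n=5: y≈43.773919, sp=5, e=sp−y≈-38.773919; I≈-16.256644, D=e−e_prev≈-62.774398; u=2·(-38.773919)+5/4·(-16.256644)+0·(-62.774398)≈-97.868643; next y=-3/10·43.773919+1/2·(-97.868643)≈-62.066497
n=6: y≈-62.066497, sp=5, e=sp−y≈67.066497; I≈50.809854, D=e−e_prev≈105.840417; u=2·67.066497+5/4·50.809854+0·105.840417≈197.645312; next y=-3/10·(-62.066497)+1/2·197.645312≈117.442605
n=7: y≈117.442605, sp=5, e=sp−y≈-112.442605; I≈-61.632751, D=e−e_prev≈-179.509102; u=2·(-112.442605)+5/4·(-61.632751)+0·(-179.509102)≈-301.926149; next y=-3/10·117.442605+1/2·(-301.926149)≈-186.195856
n=8: y≈-186.195856, sp=5, e=sp−y≈191.195856; I≈129.563105, D=e−e_prev≈303.638461; u=2·191.195856+5/4·129.563105+0·303.638461≈544.345593; next y=-3/10·(-186.195856)+1/2·544.345593≈328.031553

0 5 16.250 0.000
1 5 -3.906 8.125
2 5 32.863 -4.391
3 5 -27.352 17.749
4 5 76.148 -19.000
5 5 -97.869 43.774
6 5 197.645 -62.066
7 5 -301.926 117.443
8 5 544.346 -186.196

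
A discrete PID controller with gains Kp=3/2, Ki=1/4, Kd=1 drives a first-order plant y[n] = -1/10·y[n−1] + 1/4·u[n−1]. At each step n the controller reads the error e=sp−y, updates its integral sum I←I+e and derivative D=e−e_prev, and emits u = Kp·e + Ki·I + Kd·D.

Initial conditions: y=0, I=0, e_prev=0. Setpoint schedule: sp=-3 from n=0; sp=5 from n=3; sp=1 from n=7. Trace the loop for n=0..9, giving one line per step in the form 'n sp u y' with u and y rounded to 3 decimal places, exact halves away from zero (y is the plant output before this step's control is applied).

0 -3 -8.250 0.000
1 -3 -0.328 -2.063
2 -3 -8.638 0.124
3 5 21.082 -2.172
4 5 -8.486 5.488
5 5 21.486 -2.670
6 5 -7.603 5.639
7 1 11.830 -2.465
8 1 -6.996 3.204
9 1 12.623 -2.069

(exact arithmetic carried between steps; '≈' marks a value shown rounded to 6 d.p. or computed from one; I and e_prev carry over from the previous line; the table rounds u and y to 3 d.p., halves away from zero)
n=0: y=0, sp=-3, e=sp−y=-3; I=-3, D=e−e_prev=-3; u=3/2·(-3)+1/4·(-3)+1·(-3)=-8.25; next y=-1/10·0+1/4·(-8.25)=-2.0625
n=1: y=-2.0625, sp=-3, e=sp−y=-0.9375; I=-3.9375, D=e−e_prev=2.0625; u=3/2·(-0.9375)+1/4·(-3.9375)+1·2.0625=-0.328125; next y=-1/10·(-2.0625)+1/4·(-0.328125)≈0.124219
n=2: y≈0.124219, sp=-3, e=sp−y≈-3.124219; I≈-7.061719, D=e−e_prev≈-2.186719; u=3/2·(-3.124219)+1/4·(-7.061719)+1·(-2.186719)≈-8.638477; next y=-1/10·0.124219+1/4·(-8.638477)≈-2.172041
n=3: y≈-2.172041, sp=5, e=sp−y≈7.172041; I≈0.110322, D=e−e_prev≈10.296260; u=3/2·7.172041+1/4·0.110322+1·10.296260≈21.081902; next y=-1/10·(-2.172041)+1/4·21.081902≈5.487680
n=4: y≈5.487680, sp=5, e=sp−y≈-0.487680; I≈-0.377357, D=e−e_prev≈-7.659721; u=3/2·(-0.487680)+1/4·(-0.377357)+1·(-7.659721)≈-8.485579; next y=-1/10·5.487680+1/4·(-8.485579)≈-2.670163
n=5: y≈-2.670163, sp=5, e=sp−y≈7.670163; I≈7.292805, D=e−e_prev≈8.157842; u=3/2·7.670163+1/4·7.292805+1·8.157842≈21.486288; next y=-1/10·(-2.670163)+1/4·21.486288≈5.638588
n=6: y≈5.638588, sp=5, e=sp−y≈-0.638588; I≈6.654217, D=e−e_prev≈-8.308751; u=3/2·(-0.638588)+1/4·6.654217+1·(-8.308751)≈-7.603079; next y=-1/10·5.638588+1/4·(-7.603079)≈-2.464629
n=7: y≈-2.464629, sp=1, e=sp−y≈3.464629; I≈10.118846, D=e−e_prev≈4.103217; u=3/2·3.464629+1/4·10.118846+1·4.103217≈11.829871; next y=-1/10·(-2.464629)+1/4·11.829871≈3.203931
n=8: y≈3.203931, sp=1, e=sp−y≈-2.203931; I≈7.914915, D=e−e_prev≈-5.668559; u=3/2·(-2.203931)+1/4·7.914915+1·(-5.668559)≈-6.995726; next y=-1/10·3.203931+1/4·(-6.995726)≈-2.069325
n=9: y≈-2.069325, sp=1, e=sp−y≈3.069325; I≈10.984240, D=e−e_prev≈5.273255; u=3/2·3.069325+1/4·10.984240+1·5.273255≈12.623302; next y=-1/10·(-2.069325)+1/4·12.623302≈3.362758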